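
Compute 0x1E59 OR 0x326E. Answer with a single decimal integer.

15999

0x1E59 = 01111001011001
0x326E = 11001001101110
 OR → 11111001111111 = 15999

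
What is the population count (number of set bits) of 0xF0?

0xF0 = 11110000
Count the 1s: 1 + 1 + 1 + 1 = 4

4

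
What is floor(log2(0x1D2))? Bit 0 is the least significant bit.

0x1D2 = 111010010
The topmost 1 is at position 8 (since 2^8 = 256 ≤ 466 < 512).

8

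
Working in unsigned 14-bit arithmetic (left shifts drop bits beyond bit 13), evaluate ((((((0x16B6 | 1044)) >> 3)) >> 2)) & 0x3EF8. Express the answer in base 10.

0x16B6 = 01011010110110
1044 = 00010000010100
→ | → 01011010110110 = 5814
→ >> 3 → 00001011010110 = 726
→ >> 2 → 00000010110101 = 181
0x3EF8 = 11111011111000
→ & → 00000010110000 = 176

176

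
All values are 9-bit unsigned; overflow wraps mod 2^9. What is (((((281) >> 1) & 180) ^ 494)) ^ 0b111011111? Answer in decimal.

281 = 100011001
→ >> 1 → 010001100 = 140
180 = 010110100
→ & → 010000100 = 132
494 = 111101110
→ ^ → 101101010 = 362
0b111011111 = 111011111
→ ^ → 010110101 = 181

181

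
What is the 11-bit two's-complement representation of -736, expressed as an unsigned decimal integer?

1312

736 in 11 bits: 01011100000
Invert: 10100011111
Add 1:  10100100000 = 1312
(Check: 2^11 - 736 = 2048 - 736 = 1312.)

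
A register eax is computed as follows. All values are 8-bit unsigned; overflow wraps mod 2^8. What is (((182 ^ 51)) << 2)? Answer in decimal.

182 = 10110110
51 = 00110011
→ ^ → 10000101 = 133
→ << 2 (mod 2^8) → 00010100 = 20

20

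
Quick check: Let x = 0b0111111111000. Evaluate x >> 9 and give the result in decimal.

7

x = 111111111000
shift right by 9 → 000000000111 = 7
(equivalently, floor(4088 / 512))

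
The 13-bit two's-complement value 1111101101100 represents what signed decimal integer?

pattern = 1111101101100 (MSB is 1 ⇒ negative)
Invert: 0000010010011, add 1 → 0000010010100 = 148, so the value is -148.
(Equivalently: 8044 - 2^13 = 8044 - 8192 = -148.)

-148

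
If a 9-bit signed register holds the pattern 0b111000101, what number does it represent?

-59

pattern = 111000101 (MSB is 1 ⇒ negative)
Invert: 000111010, add 1 → 000111011 = 59, so the value is -59.
(Equivalently: 453 - 2^9 = 453 - 512 = -59.)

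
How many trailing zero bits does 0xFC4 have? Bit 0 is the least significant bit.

2

0xFC4 = 111111000100
Trailing zeros: 2, so the lowest set bit is bit 2 (value 4).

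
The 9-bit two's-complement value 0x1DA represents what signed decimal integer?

-38

pattern = 111011010 (MSB is 1 ⇒ negative)
Invert: 000100101, add 1 → 000100110 = 38, so the value is -38.
(Equivalently: 474 - 2^9 = 474 - 512 = -38.)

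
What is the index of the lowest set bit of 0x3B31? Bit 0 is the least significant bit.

0

0x3B31 = 11101100110001
Trailing zeros: 0, so the lowest set bit is bit 0 (value 1).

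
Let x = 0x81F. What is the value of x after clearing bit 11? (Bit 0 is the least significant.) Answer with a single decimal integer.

x = 00100000011111
bit 11 is currently 1; clear it via x & ~(1 << 11) = x & ~2048
→ 00000000011111 = 31

31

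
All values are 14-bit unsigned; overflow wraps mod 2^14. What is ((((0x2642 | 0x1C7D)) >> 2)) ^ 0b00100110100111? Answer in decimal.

0x2642 = 10011001000010
0x1C7D = 01110001111101
→ | → 11111001111111 = 15999
→ >> 2 → 00111110011111 = 3999
0b00100110100111 = 00100110100111
→ ^ → 00011000111000 = 1592

1592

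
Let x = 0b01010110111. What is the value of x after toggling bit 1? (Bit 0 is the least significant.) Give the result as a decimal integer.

x = 01010110111
bit 1 is currently 1; toggle it via x ^ (1 << 1) = x ^ 2
→ 01010110101 = 693

693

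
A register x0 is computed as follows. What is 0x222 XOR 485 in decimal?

967

0x222 = 1000100010
485 = 0111100101
XOR → 1111000111 = 967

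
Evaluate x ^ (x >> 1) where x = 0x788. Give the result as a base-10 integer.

1100

x = 11110001000 = 1928
x>>1 = 01111000100
XOR  = 10001001100 = 1100
(x ^ (x >> 1) gives the standard binary-reflected Gray code of x.)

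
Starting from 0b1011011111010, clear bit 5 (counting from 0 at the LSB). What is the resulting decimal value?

x = 1011011111010
bit 5 is currently 1; clear it via x & ~(1 << 5) = x & ~32
→ 1011011011010 = 5850

5850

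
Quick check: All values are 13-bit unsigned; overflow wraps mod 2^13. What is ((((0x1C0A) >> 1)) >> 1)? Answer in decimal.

1794

0x1C0A = 1110000001010
→ >> 1 → 0111000000101 = 3589
→ >> 1 → 0011100000010 = 1794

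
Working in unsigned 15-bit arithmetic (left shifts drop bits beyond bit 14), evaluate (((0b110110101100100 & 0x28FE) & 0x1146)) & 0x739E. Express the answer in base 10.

0b110110101100100 = 110110101100100
0x28FE = 010100011111110
→ & → 010100001100100 = 10340
0x1146 = 001000101000110
→ & → 000000001000100 = 68
0x739E = 111001110011110
→ & → 000000000000100 = 4

4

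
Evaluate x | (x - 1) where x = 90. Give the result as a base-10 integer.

x = 1011010 = 90
x - 1 = 1011001
OR    = 1011011 = 91
(x | (x - 1) sets all bits below the lowest set bit.)

91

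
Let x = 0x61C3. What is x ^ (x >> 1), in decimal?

x = 110000111000011 = 25027
x>>1 = 011000011100001
XOR  = 101000100100010 = 20770
(x ^ (x >> 1) gives the standard binary-reflected Gray code of x.)

20770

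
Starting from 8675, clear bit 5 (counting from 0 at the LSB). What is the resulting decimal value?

8643

x = 10000111100011
bit 5 is currently 1; clear it via x & ~(1 << 5) = x & ~32
→ 10000111000011 = 8643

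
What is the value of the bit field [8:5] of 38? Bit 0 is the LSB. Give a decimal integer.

1

v = 000100110
Shift right by 5: 0001
Mask low 4 bits: 0001 = 1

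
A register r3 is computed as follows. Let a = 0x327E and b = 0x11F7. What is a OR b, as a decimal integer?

13311

0x327E = 11001001111110
0x11F7 = 01000111110111
 OR → 11001111111111 = 13311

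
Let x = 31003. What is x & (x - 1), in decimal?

31002

x = 111100100011011 = 31003
x - 1 = 111100100011010
AND   = 111100100011010 = 31002
(x & (x - 1) clears the lowest set bit of x.)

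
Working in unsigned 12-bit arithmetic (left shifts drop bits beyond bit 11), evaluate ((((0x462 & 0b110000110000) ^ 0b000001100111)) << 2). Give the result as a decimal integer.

0x462 = 010001100010
0b110000110000 = 110000110000
→ & → 010000100000 = 1056
0b000001100111 = 000001100111
→ ^ → 010001000111 = 1095
→ << 2 (mod 2^12) → 000100011100 = 284

284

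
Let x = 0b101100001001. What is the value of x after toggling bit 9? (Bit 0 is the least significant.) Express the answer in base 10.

x = 101100001001
bit 9 is currently 1; toggle it via x ^ (1 << 9) = x ^ 512
→ 100100001001 = 2313

2313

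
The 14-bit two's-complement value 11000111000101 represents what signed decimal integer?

-3643

pattern = 11000111000101 (MSB is 1 ⇒ negative)
Invert: 00111000111010, add 1 → 00111000111011 = 3643, so the value is -3643.
(Equivalently: 12741 - 2^14 = 12741 - 16384 = -3643.)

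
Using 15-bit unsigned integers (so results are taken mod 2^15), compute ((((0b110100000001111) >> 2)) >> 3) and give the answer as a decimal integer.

832

0b110100000001111 = 110100000001111
→ >> 2 → 001101000000011 = 6659
→ >> 3 → 000001101000000 = 832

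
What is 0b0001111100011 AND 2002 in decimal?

962

a = 01111100011
2002 = 11111010010
AND → 01111000010 = 962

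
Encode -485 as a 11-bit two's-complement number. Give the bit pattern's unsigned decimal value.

485 in 11 bits: 00111100101
Invert: 11000011010
Add 1:  11000011011 = 1563
(Check: 2^11 - 485 = 2048 - 485 = 1563.)

1563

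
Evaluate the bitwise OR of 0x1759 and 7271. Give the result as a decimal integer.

8063

0x1759 = 1011101011001
7271 = 1110001100111
 OR → 1111101111111 = 8063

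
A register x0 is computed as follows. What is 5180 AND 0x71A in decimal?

5180 = 1010000111100
0x71A = 0011100011010
AND → 0010000011000 = 1048

1048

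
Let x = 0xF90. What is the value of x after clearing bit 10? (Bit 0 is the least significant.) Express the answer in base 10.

x = 111110010000
bit 10 is currently 1; clear it via x & ~(1 << 10) = x & ~1024
→ 101110010000 = 2960

2960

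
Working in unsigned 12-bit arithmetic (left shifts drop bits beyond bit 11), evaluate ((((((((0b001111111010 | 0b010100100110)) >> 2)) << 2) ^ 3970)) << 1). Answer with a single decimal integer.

252

0b001111111010 = 001111111010
0b010100100110 = 010100100110
→ | → 011111111110 = 2046
→ >> 2 → 000111111111 = 511
→ << 2 (mod 2^12) → 011111111100 = 2044
3970 = 111110000010
→ ^ → 100001111110 = 2174
→ << 1 (mod 2^12) → 000011111100 = 252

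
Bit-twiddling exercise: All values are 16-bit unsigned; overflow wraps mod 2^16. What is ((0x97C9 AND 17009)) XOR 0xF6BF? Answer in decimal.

0x97C9 = 1001011111001001
17009 = 0100001001110001
→ AND → 0000001001000001 = 577
0xF6BF = 1111011010111111
→ XOR → 1111010011111110 = 62718

62718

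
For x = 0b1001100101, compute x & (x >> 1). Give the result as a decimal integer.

x = 1001100101 = 613
x>>1 = 0100110010
AND  = 0000100000 = 32
(x & (x >> 1) has a 1 wherever x has two consecutive 1 bits.)

32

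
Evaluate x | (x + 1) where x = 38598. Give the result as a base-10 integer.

38599

x = 1001011011000110 = 38598
x + 1 = 1001011011000111
OR    = 1001011011000111 = 38599
(x | (x + 1) sets the lowest cleared bit.)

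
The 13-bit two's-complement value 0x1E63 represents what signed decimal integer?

-413

pattern = 1111001100011 (MSB is 1 ⇒ negative)
Invert: 0000110011100, add 1 → 0000110011101 = 413, so the value is -413.
(Equivalently: 7779 - 2^13 = 7779 - 8192 = -413.)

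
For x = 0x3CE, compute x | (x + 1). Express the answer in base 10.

x = 1111001110 = 974
x + 1 = 1111001111
OR    = 1111001111 = 975
(x | (x + 1) sets the lowest cleared bit.)

975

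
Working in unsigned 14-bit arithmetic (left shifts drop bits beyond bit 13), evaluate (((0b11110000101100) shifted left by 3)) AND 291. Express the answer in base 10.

288

0b11110000101100 = 11110000101100
→ shifted left by 3 (mod 2^14) → 10000101100000 = 8544
291 = 00000100100011
→ AND → 00000100100000 = 288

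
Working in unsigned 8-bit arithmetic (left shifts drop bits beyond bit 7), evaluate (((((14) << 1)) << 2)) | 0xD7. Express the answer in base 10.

247

14 = 00001110
→ << 1 (mod 2^8) → 00011100 = 28
→ << 2 (mod 2^8) → 01110000 = 112
0xD7 = 11010111
→ | → 11110111 = 247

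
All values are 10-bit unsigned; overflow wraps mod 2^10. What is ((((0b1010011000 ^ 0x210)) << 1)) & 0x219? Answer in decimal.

16

0b1010011000 = 1010011000
0x210 = 1000010000
→ ^ → 0010001000 = 136
→ << 1 (mod 2^10) → 0100010000 = 272
0x219 = 1000011001
→ & → 0000010000 = 16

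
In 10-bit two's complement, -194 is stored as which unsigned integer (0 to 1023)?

194 in 10 bits: 0011000010
Invert: 1100111101
Add 1:  1100111110 = 830
(Check: 2^10 - 194 = 1024 - 194 = 830.)

830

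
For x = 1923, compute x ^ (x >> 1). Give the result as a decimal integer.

x = 11110000011 = 1923
x>>1 = 01111000001
XOR  = 10001000010 = 1090
(x ^ (x >> 1) gives the standard binary-reflected Gray code of x.)

1090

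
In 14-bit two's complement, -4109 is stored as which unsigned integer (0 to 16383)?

12275

4109 in 14 bits: 01000000001101
Invert: 10111111110010
Add 1:  10111111110011 = 12275
(Check: 2^14 - 4109 = 16384 - 4109 = 12275.)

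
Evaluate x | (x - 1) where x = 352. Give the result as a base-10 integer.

383

x = 101100000 = 352
x - 1 = 101011111
OR    = 101111111 = 383
(x | (x - 1) sets all bits below the lowest set bit.)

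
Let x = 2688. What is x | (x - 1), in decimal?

x = 101010000000 = 2688
x - 1 = 101001111111
OR    = 101011111111 = 2815
(x | (x - 1) sets all bits below the lowest set bit.)

2815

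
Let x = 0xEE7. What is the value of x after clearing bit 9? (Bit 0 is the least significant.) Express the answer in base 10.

x = 0111011100111
bit 9 is currently 1; clear it via x & ~(1 << 9) = x & ~512
→ 0110011100111 = 3303

3303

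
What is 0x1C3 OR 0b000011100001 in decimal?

0x1C3 = 111000011
b = 011100001
 OR → 111100011 = 483

483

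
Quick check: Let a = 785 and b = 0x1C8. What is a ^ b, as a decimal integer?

785 = 1100010001
0x1C8 = 0111001000
XOR → 1011011001 = 729

729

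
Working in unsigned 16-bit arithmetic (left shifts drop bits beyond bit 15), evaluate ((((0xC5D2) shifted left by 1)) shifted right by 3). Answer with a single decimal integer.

0xC5D2 = 1100010111010010
→ shifted left by 1 (mod 2^16) → 1000101110100100 = 35748
→ shifted right by 3 → 0001000101110100 = 4468

4468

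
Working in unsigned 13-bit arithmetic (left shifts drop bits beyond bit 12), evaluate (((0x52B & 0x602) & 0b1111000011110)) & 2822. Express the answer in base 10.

2

0x52B = 0010100101011
0x602 = 0011000000010
→ & → 0010000000010 = 1026
0b1111000011110 = 1111000011110
→ & → 0010000000010 = 1026
2822 = 0101100000110
→ & → 0000000000010 = 2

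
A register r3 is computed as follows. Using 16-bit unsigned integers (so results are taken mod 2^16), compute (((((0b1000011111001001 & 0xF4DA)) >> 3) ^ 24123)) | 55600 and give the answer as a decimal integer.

0b1000011111001001 = 1000011111001001
0xF4DA = 1111010011011010
→ & → 1000010011001000 = 33992
→ >> 3 → 0001000010011001 = 4249
24123 = 0101111000111011
→ ^ → 0100111010100010 = 20130
55600 = 1101100100110000
→ | → 1101111110110010 = 57266

57266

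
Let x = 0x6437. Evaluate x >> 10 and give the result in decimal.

0x6437 = 110010000110111
shift right by 10 → 000000000011001 = 25
(equivalently, floor(25655 / 1024))

25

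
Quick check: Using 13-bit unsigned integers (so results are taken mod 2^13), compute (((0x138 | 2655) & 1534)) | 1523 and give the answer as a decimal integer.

0x138 = 0000100111000
2655 = 0101001011111
→ | → 0101101111111 = 2943
1534 = 0010111111110
→ & → 0000101111110 = 382
1523 = 0010111110011
→ | → 0010111111111 = 1535

1535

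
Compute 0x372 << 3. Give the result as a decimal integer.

7056

0x372 = 0001101110010
shift left by 3 → 1101110010000 = 7056
(equivalently, 882 × 2^3 = 882 × 8)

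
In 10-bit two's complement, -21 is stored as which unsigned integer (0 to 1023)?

21 in 10 bits: 0000010101
Invert: 1111101010
Add 1:  1111101011 = 1003
(Check: 2^10 - 21 = 1024 - 21 = 1003.)

1003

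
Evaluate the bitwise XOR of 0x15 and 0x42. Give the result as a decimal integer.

0x15 = 0010101
0x42 = 1000010
XOR → 1010111 = 87

87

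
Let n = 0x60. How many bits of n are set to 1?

2

0x60 = 1100000
Count the 1s: 1 + 1 = 2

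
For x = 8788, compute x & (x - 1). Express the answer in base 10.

8784

x = 10001001010100 = 8788
x - 1 = 10001001010011
AND   = 10001001010000 = 8784
(x & (x - 1) clears the lowest set bit of x.)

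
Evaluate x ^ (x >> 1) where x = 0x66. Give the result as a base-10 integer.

85

x = 1100110 = 102
x>>1 = 0110011
XOR  = 1010101 = 85
(x ^ (x >> 1) gives the standard binary-reflected Gray code of x.)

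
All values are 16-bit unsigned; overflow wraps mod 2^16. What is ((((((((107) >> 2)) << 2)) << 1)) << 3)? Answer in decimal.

107 = 0000000001101011
→ >> 2 → 0000000000011010 = 26
→ << 2 (mod 2^16) → 0000000001101000 = 104
→ << 1 (mod 2^16) → 0000000011010000 = 208
→ << 3 (mod 2^16) → 0000011010000000 = 1664

1664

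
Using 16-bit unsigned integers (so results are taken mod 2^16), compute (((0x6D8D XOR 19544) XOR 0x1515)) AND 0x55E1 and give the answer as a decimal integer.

5312

0x6D8D = 0110110110001101
19544 = 0100110001011000
→ XOR → 0010000111010101 = 8661
0x1515 = 0001010100010101
→ XOR → 0011010011000000 = 13504
0x55E1 = 0101010111100001
→ AND → 0001010011000000 = 5312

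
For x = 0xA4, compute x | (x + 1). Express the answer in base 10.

165

x = 10100100 = 164
x + 1 = 10100101
OR    = 10100101 = 165
(x | (x + 1) sets the lowest cleared bit.)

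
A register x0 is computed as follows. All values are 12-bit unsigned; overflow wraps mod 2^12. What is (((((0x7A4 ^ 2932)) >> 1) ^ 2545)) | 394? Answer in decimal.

0x7A4 = 011110100100
2932 = 101101110100
→ ^ → 110011010000 = 3280
→ >> 1 → 011001101000 = 1640
2545 = 100111110001
→ ^ → 111110011001 = 3993
394 = 000110001010
→ | → 111110011011 = 3995

3995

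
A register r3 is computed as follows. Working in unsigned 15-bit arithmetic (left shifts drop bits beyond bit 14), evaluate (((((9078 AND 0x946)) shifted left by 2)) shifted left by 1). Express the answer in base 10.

9078 = 010001101110110
0x946 = 000100101000110
→ AND → 000000101000110 = 326
→ shifted left by 2 (mod 2^15) → 000010100011000 = 1304
→ shifted left by 1 (mod 2^15) → 000101000110000 = 2608

2608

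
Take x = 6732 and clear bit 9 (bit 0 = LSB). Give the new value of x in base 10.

6220

x = 1101001001100
bit 9 is currently 1; clear it via x & ~(1 << 9) = x & ~512
→ 1100001001100 = 6220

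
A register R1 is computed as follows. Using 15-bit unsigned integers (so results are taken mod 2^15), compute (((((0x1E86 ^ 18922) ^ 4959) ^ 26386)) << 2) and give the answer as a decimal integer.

3204

0x1E86 = 001111010000110
18922 = 100100111101010
→ ^ → 101011101101100 = 22380
4959 = 001001101011111
→ ^ → 100010000110011 = 17459
26386 = 110011100010010
→ ^ → 010001100100001 = 8993
→ << 2 (mod 2^15) → 000110010000100 = 3204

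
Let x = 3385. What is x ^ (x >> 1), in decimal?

2981

x = 110100111001 = 3385
x>>1 = 011010011100
XOR  = 101110100101 = 2981
(x ^ (x >> 1) gives the standard binary-reflected Gray code of x.)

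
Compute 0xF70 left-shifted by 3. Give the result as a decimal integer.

31616

0xF70 = 000111101110000
shift left by 3 → 111101110000000 = 31616
(equivalently, 3952 × 2^3 = 3952 × 8)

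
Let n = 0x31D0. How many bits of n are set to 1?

0x31D0 = 11000111010000
Count the 1s: 1 + 1 + 1 + 1 + 1 + 1 = 6

6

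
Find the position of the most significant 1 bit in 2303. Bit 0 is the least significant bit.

11

2303 = 100011111111
The topmost 1 is at position 11 (since 2^11 = 2048 ≤ 2303 < 4096).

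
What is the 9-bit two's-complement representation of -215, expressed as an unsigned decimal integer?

297

215 in 9 bits: 011010111
Invert: 100101000
Add 1:  100101001 = 297
(Check: 2^9 - 215 = 512 - 215 = 297.)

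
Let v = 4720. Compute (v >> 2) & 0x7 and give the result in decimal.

v = 1001001110000
Shift right by 2: 10010011100
Mask low 3 bits: 100 = 4

4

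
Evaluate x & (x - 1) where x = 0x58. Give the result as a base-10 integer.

x = 1011000 = 88
x - 1 = 1010111
AND   = 1010000 = 80
(x & (x - 1) clears the lowest set bit of x.)

80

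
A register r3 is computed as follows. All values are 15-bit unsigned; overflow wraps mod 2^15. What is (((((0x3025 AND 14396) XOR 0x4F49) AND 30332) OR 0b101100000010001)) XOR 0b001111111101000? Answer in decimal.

0x3025 = 011000000100101
14396 = 011100000111100
→ AND → 011000000100100 = 12324
0x4F49 = 100111101001001
→ XOR → 111111101101101 = 32621
30332 = 111011001111100
→ AND → 111011001101100 = 30316
0b101100000010001 = 101100000010001
→ OR → 111111001111101 = 32381
0b001111111101000 = 001111111101000
→ XOR → 110000110010101 = 24981

24981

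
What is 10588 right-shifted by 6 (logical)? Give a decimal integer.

10588 = 10100101011100
shift right by 6 → 00000010100101 = 165
(equivalently, floor(10588 / 64))

165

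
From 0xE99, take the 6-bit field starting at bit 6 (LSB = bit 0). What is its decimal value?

v = 111010011001
Shift right by 6: 111010
Mask low 6 bits: 111010 = 58

58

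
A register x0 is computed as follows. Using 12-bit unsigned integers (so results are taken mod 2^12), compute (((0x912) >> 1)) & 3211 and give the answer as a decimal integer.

0x912 = 100100010010
→ >> 1 → 010010001001 = 1161
3211 = 110010001011
→ & → 010010001001 = 1161

1161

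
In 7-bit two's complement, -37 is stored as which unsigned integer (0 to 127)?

37 in 7 bits: 0100101
Invert: 1011010
Add 1:  1011011 = 91
(Check: 2^7 - 37 = 128 - 37 = 91.)

91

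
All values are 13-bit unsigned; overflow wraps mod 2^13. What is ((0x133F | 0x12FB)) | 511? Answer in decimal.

5119

0x133F = 1001100111111
0x12FB = 1001011111011
→ | → 1001111111111 = 5119
511 = 0000111111111
→ | → 1001111111111 = 5119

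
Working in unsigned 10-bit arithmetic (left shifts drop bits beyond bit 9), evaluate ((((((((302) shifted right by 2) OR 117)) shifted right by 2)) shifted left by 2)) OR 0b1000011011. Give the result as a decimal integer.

639

302 = 0100101110
→ shifted right by 2 → 0001001011 = 75
117 = 0001110101
→ OR → 0001111111 = 127
→ shifted right by 2 → 0000011111 = 31
→ shifted left by 2 (mod 2^10) → 0001111100 = 124
0b1000011011 = 1000011011
→ OR → 1001111111 = 639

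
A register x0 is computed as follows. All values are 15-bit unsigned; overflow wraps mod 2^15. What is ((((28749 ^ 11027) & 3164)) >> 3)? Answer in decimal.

267

28749 = 111000001001101
11027 = 010101100010011
→ ^ → 101101101011110 = 23390
3164 = 000110001011100
→ & → 000100001011100 = 2140
→ >> 3 → 000000100001011 = 267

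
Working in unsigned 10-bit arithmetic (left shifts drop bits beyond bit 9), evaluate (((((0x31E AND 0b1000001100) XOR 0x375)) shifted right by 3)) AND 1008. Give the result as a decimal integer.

32

0x31E = 1100011110
0b1000001100 = 1000001100
→ AND → 1000001100 = 524
0x375 = 1101110101
→ XOR → 0101111001 = 377
→ shifted right by 3 → 0000101111 = 47
1008 = 1111110000
→ AND → 0000100000 = 32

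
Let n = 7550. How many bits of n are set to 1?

10

7550 = 1110101111110
Count the 1s: 1 + 1 + 1 + 1 + 1 + 1 + 1 + 1 + 1 + 1 = 10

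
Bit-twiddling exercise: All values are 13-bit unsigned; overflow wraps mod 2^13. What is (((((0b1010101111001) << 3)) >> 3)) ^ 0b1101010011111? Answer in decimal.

7142

0b1010101111001 = 1010101111001
→ << 3 (mod 2^13) → 0101111001000 = 3016
→ >> 3 → 0000101111001 = 377
0b1101010011111 = 1101010011111
→ ^ → 1101111100110 = 7142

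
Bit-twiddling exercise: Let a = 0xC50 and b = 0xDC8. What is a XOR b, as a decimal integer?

0xC50 = 110001010000
0xDC8 = 110111001000
XOR → 000110011000 = 408

408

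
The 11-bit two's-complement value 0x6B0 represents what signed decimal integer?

pattern = 11010110000 (MSB is 1 ⇒ negative)
Invert: 00101001111, add 1 → 00101010000 = 336, so the value is -336.
(Equivalently: 1712 - 2^11 = 1712 - 2048 = -336.)

-336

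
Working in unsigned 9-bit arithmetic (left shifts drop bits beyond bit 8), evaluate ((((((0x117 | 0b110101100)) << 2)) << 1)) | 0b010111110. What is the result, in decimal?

510

0x117 = 100010111
0b110101100 = 110101100
→ | → 110111111 = 447
→ << 2 (mod 2^9) → 011111100 = 252
→ << 1 (mod 2^9) → 111111000 = 504
0b010111110 = 010111110
→ | → 111111110 = 510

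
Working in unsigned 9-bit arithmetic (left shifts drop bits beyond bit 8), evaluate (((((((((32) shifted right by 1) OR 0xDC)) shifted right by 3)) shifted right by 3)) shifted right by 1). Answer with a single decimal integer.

32 = 000100000
→ shifted right by 1 → 000010000 = 16
0xDC = 011011100
→ OR → 011011100 = 220
→ shifted right by 3 → 000011011 = 27
→ shifted right by 3 → 000000011 = 3
→ shifted right by 1 → 000000001 = 1

1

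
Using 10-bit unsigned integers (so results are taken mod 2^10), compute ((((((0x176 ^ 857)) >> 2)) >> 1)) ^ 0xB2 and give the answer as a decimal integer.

247

0x176 = 0101110110
857 = 1101011001
→ ^ → 1000101111 = 559
→ >> 2 → 0010001011 = 139
→ >> 1 → 0001000101 = 69
0xB2 = 0010110010
→ ^ → 0011110111 = 247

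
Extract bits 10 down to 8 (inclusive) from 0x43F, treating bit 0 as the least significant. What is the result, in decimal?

v = 010000111111
Shift right by 8: 0100
Mask low 3 bits: 100 = 4

4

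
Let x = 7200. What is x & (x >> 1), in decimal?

x = 1110000100000 = 7200
x>>1 = 0111000010000
AND  = 0110000000000 = 3072
(x & (x >> 1) has a 1 wherever x has two consecutive 1 bits.)

3072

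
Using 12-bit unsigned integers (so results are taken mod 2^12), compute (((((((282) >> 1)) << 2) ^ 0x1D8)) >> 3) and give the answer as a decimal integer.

125

282 = 000100011010
→ >> 1 → 000010001101 = 141
→ << 2 (mod 2^12) → 001000110100 = 564
0x1D8 = 000111011000
→ ^ → 001111101100 = 1004
→ >> 3 → 000001111101 = 125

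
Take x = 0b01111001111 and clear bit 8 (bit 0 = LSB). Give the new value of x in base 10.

719

x = 01111001111
bit 8 is currently 1; clear it via x & ~(1 << 8) = x & ~256
→ 01011001111 = 719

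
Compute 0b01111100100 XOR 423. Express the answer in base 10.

a = 1111100100
423 = 0110100111
XOR → 1001000011 = 579

579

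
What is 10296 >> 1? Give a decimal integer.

5148

10296 = 10100000111000
shift right by 1 → 01010000011100 = 5148
(equivalently, floor(10296 / 2))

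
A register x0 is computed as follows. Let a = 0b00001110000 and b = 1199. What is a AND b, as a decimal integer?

32

a = 00001110000
1199 = 10010101111
AND → 00000100000 = 32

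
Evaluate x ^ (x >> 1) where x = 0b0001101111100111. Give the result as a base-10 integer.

x = 1101111100111 = 7143
x>>1 = 0110111110011
XOR  = 1011000010100 = 5652
(x ^ (x >> 1) gives the standard binary-reflected Gray code of x.)

5652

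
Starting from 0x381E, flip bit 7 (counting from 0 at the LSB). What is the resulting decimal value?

14494

x = 11100000011110
bit 7 is currently 0; toggle it via x ^ (1 << 7) = x ^ 128
→ 11100010011110 = 14494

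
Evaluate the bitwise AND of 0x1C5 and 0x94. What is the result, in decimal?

0x1C5 = 111000101
0x94 = 010010100
AND → 010000100 = 132

132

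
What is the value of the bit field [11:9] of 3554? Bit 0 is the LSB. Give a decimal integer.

v = 110111100010
Shift right by 9: 110
Mask low 3 bits: 110 = 6

6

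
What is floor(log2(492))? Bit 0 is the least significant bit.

492 = 111101100
The topmost 1 is at position 8 (since 2^8 = 256 ≤ 492 < 512).

8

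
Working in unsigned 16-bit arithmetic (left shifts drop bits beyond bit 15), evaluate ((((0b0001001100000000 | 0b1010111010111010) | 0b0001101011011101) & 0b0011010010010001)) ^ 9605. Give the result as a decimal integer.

4372

0b0001001100000000 = 0001001100000000
0b1010111010111010 = 1010111010111010
→ | → 1011111110111010 = 49082
0b0001101011011101 = 0001101011011101
→ | → 1011111111111111 = 49151
0b0011010010010001 = 0011010010010001
→ & → 0011010010010001 = 13457
9605 = 0010010110000101
→ ^ → 0001000100010100 = 4372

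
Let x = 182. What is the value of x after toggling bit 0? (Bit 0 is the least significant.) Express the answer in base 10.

183

x = 0010110110
bit 0 is currently 0; toggle it via x ^ (1 << 0) = x ^ 1
→ 0010110111 = 183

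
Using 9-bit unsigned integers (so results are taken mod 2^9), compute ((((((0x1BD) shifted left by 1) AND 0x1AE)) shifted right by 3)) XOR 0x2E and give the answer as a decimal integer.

11

0x1BD = 110111101
→ shifted left by 1 (mod 2^9) → 101111010 = 378
0x1AE = 110101110
→ AND → 100101010 = 298
→ shifted right by 3 → 000100101 = 37
0x2E = 000101110
→ XOR → 000001011 = 11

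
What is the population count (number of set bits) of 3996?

3996 = 111110011100
Count the 1s: 1 + 1 + 1 + 1 + 1 + 1 + 1 + 1 = 8

8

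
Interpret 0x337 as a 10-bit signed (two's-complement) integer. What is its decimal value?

-201

pattern = 1100110111 (MSB is 1 ⇒ negative)
Invert: 0011001000, add 1 → 0011001001 = 201, so the value is -201.
(Equivalently: 823 - 2^10 = 823 - 1024 = -201.)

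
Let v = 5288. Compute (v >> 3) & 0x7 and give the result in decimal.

5

v = 0001010010101000
Shift right by 3: 0001010010101
Mask low 3 bits: 101 = 5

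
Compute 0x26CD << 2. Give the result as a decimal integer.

39732

0x26CD = 0010011011001101
shift left by 2 → 1001101100110100 = 39732
(equivalently, 9933 × 2^2 = 9933 × 4)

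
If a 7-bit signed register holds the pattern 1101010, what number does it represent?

pattern = 1101010 (MSB is 1 ⇒ negative)
Invert: 0010101, add 1 → 0010110 = 22, so the value is -22.
(Equivalently: 106 - 2^7 = 106 - 128 = -22.)

-22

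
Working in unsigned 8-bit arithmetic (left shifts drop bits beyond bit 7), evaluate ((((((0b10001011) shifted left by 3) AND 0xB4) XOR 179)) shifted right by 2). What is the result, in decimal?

0b10001011 = 10001011
→ shifted left by 3 (mod 2^8) → 01011000 = 88
0xB4 = 10110100
→ AND → 00010000 = 16
179 = 10110011
→ XOR → 10100011 = 163
→ shifted right by 2 → 00101000 = 40

40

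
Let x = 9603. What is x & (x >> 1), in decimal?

129

x = 10010110000011 = 9603
x>>1 = 01001011000001
AND  = 00000010000001 = 129
(x & (x >> 1) has a 1 wherever x has two consecutive 1 bits.)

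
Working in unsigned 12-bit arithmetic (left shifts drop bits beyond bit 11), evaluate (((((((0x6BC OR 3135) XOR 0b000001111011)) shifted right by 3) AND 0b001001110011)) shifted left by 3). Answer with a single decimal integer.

0x6BC = 011010111100
3135 = 110000111111
→ OR → 111010111111 = 3775
0b000001111011 = 000001111011
→ XOR → 111011000100 = 3780
→ shifted right by 3 → 000111011000 = 472
0b001001110011 = 001001110011
→ AND → 000001010000 = 80
→ shifted left by 3 (mod 2^12) → 001010000000 = 640

640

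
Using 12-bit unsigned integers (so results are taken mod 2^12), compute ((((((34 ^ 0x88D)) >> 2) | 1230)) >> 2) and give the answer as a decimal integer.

34 = 000000100010
0x88D = 100010001101
→ ^ → 100010101111 = 2223
→ >> 2 → 001000101011 = 555
1230 = 010011001110
→ | → 011011101111 = 1775
→ >> 2 → 000110111011 = 443

443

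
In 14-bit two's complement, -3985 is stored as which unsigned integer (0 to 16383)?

12399

3985 in 14 bits: 00111110010001
Invert: 11000001101110
Add 1:  11000001101111 = 12399
(Check: 2^14 - 3985 = 16384 - 3985 = 12399.)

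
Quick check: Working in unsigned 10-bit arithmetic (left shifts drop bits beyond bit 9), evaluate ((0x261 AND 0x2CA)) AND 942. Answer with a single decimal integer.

512

0x261 = 1001100001
0x2CA = 1011001010
→ AND → 1001000000 = 576
942 = 1110101110
→ AND → 1000000000 = 512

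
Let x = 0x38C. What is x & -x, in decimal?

4

x = 1110001100 = 908
-x (two's complement) = …0001110100
AND   = 0000000100 = 4
(x & -x isolates the lowest set bit of x.)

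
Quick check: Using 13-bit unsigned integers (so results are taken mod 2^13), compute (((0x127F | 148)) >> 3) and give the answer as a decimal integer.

607

0x127F = 1001001111111
148 = 0000010010100
→ | → 1001011111111 = 4863
→ >> 3 → 0001001011111 = 607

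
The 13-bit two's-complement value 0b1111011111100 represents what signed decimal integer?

pattern = 1111011111100 (MSB is 1 ⇒ negative)
Invert: 0000100000011, add 1 → 0000100000100 = 260, so the value is -260.
(Equivalently: 7932 - 2^13 = 7932 - 8192 = -260.)

-260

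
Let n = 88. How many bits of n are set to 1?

3

88 = 1011000
Count the 1s: 1 + 1 + 1 = 3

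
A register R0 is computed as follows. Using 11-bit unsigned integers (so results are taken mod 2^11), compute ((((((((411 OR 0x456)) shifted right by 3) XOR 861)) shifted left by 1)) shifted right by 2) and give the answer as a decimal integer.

411 = 00110011011
0x456 = 10001010110
→ OR → 10111011111 = 1503
→ shifted right by 3 → 00010111011 = 187
861 = 01101011101
→ XOR → 01111100110 = 998
→ shifted left by 1 (mod 2^11) → 11111001100 = 1996
→ shifted right by 2 → 00111110011 = 499

499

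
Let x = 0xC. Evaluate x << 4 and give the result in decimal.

192

0xC = 00001100
shift left by 4 → 11000000 = 192
(equivalently, 12 × 2^4 = 12 × 16)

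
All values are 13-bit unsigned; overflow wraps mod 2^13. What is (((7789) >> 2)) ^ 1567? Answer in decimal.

7789 = 1111001101101
→ >> 2 → 0011110011011 = 1947
1567 = 0011000011111
→ ^ → 0000110000100 = 388

388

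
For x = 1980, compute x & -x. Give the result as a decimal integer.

x = 11110111100 = 1980
-x (two's complement) = …00001000100
AND   = 00000000100 = 4
(x & -x isolates the lowest set bit of x.)

4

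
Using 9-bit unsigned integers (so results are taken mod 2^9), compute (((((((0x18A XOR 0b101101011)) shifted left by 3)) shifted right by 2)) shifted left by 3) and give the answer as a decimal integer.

0x18A = 110001010
0b101101011 = 101101011
→ XOR → 011100001 = 225
→ shifted left by 3 (mod 2^9) → 100001000 = 264
→ shifted right by 2 → 001000010 = 66
→ shifted left by 3 (mod 2^9) → 000010000 = 16

16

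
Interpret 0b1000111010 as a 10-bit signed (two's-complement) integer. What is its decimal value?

pattern = 1000111010 (MSB is 1 ⇒ negative)
Invert: 0111000101, add 1 → 0111000110 = 454, so the value is -454.
(Equivalently: 570 - 2^10 = 570 - 1024 = -454.)

-454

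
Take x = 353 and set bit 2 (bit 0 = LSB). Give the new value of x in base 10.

357

x = 101100001
bit 2 is currently 0; set it via x | (1 << 2) = x | 4
→ 101100101 = 357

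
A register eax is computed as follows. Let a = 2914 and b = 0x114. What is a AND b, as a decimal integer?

256

2914 = 101101100010
0x114 = 000100010100
AND → 000100000000 = 256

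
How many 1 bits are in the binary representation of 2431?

2431 = 100101111111
Count the 1s: 1 + 1 + 1 + 1 + 1 + 1 + 1 + 1 + 1 = 9

9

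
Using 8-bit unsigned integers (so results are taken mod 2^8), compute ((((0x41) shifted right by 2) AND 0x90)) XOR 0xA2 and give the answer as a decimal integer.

0x41 = 01000001
→ shifted right by 2 → 00010000 = 16
0x90 = 10010000
→ AND → 00010000 = 16
0xA2 = 10100010
→ XOR → 10110010 = 178

178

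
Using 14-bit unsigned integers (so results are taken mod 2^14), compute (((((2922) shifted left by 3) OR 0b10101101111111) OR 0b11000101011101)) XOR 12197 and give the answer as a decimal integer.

5338

2922 = 00101101101010
→ shifted left by 3 (mod 2^14) → 01101101010000 = 6992
0b10101101111111 = 10101101111111
→ OR → 11101101111111 = 15231
0b11000101011101 = 11000101011101
→ OR → 11101101111111 = 15231
12197 = 10111110100101
→ XOR → 01010011011010 = 5338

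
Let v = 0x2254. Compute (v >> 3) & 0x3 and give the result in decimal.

2

v = 10001001010100
Shift right by 3: 10001001010
Mask low 2 bits: 10 = 2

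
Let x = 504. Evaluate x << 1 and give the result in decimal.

504 = 0111111000
shift left by 1 → 1111110000 = 1008
(equivalently, 504 × 2^1 = 504 × 2)

1008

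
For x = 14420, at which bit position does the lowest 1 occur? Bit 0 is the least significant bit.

2

14420 = 11100001010100
Trailing zeros: 2, so the lowest set bit is bit 2 (value 4).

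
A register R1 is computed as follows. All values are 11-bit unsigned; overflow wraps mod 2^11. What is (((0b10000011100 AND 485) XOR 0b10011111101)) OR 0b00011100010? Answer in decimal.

1275

0b10000011100 = 10000011100
485 = 00111100101
→ AND → 00000000100 = 4
0b10011111101 = 10011111101
→ XOR → 10011111001 = 1273
0b00011100010 = 00011100010
→ OR → 10011111011 = 1275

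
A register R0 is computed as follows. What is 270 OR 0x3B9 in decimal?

959

270 = 0100001110
0x3B9 = 1110111001
 OR → 1110111111 = 959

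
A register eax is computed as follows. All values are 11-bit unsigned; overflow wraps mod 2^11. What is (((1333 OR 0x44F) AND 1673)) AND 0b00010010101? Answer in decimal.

1

1333 = 10100110101
0x44F = 10001001111
→ OR → 10101111111 = 1407
1673 = 11010001001
→ AND → 10000001001 = 1033
0b00010010101 = 00010010101
→ AND → 00000000001 = 1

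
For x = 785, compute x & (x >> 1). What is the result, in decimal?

x = 1100010001 = 785
x>>1 = 0110001000
AND  = 0100000000 = 256
(x & (x >> 1) has a 1 wherever x has two consecutive 1 bits.)

256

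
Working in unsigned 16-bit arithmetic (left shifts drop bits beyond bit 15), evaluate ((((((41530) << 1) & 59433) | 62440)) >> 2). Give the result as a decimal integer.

41530 = 1010001000111010
→ << 1 (mod 2^16) → 0100010001110100 = 17524
59433 = 1110100000101001
→ & → 0100000000100000 = 16416
62440 = 1111001111101000
→ | → 1111001111101000 = 62440
→ >> 2 → 0011110011111010 = 15610

15610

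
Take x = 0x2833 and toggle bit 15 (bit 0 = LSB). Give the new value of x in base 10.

x = 0010100000110011
bit 15 is currently 0; toggle it via x ^ (1 << 15) = x ^ 32768
→ 1010100000110011 = 43059

43059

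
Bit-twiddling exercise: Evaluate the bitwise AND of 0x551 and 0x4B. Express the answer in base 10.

65

0x551 = 10101010001
0x4B = 00001001011
AND → 00001000001 = 65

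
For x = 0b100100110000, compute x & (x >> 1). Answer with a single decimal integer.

16

x = 100100110000 = 2352
x>>1 = 010010011000
AND  = 000000010000 = 16
(x & (x >> 1) has a 1 wherever x has two consecutive 1 bits.)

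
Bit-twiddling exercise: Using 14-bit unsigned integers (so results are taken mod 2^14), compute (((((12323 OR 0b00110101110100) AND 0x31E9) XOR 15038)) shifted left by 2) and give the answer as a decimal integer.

12323 = 11000000100011
0b00110101110100 = 00110101110100
→ OR → 11110101110111 = 15735
0x31E9 = 11000111101001
→ AND → 11000101100001 = 12641
15038 = 11101010111110
→ XOR → 00101111011111 = 3039
→ shifted left by 2 (mod 2^14) → 10111101111100 = 12156

12156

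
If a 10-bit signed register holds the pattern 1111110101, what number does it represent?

pattern = 1111110101 (MSB is 1 ⇒ negative)
Invert: 0000001010, add 1 → 0000001011 = 11, so the value is -11.
(Equivalently: 1013 - 2^10 = 1013 - 1024 = -11.)

-11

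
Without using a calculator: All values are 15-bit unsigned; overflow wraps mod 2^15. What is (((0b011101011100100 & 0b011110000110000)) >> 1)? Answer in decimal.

0b011101011100100 = 011101011100100
0b011110000110000 = 011110000110000
→ & → 011100000100000 = 14368
→ >> 1 → 001110000010000 = 7184

7184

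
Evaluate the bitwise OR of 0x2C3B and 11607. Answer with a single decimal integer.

11647

0x2C3B = 10110000111011
11607 = 10110101010111
 OR → 10110101111111 = 11647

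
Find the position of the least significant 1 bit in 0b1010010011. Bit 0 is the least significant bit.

0

0b1010010011 = 1010010011
Trailing zeros: 0, so the lowest set bit is bit 0 (value 1).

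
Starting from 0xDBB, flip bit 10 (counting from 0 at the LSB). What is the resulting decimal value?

x = 0110110111011
bit 10 is currently 1; toggle it via x ^ (1 << 10) = x ^ 1024
→ 0100110111011 = 2491

2491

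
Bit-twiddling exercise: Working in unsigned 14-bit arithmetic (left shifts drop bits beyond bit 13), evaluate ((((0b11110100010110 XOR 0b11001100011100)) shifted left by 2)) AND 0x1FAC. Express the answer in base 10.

6184

0b11110100010110 = 11110100010110
0b11001100011100 = 11001100011100
→ XOR → 00111000001010 = 3594
→ shifted left by 2 (mod 2^14) → 11100000101000 = 14376
0x1FAC = 01111110101100
→ AND → 01100000101000 = 6184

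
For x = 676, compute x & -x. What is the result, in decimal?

4

x = 1010100100 = 676
-x (two's complement) = …0101011100
AND   = 0000000100 = 4
(x & -x isolates the lowest set bit of x.)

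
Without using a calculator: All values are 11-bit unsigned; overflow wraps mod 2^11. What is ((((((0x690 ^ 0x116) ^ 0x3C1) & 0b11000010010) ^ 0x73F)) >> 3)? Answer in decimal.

103

0x690 = 11010010000
0x116 = 00100010110
→ ^ → 11110000110 = 1926
0x3C1 = 01111000001
→ ^ → 10001000111 = 1095
0b11000010010 = 11000010010
→ & → 10000000010 = 1026
0x73F = 11100111111
→ ^ → 01100111101 = 829
→ >> 3 → 00001100111 = 103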